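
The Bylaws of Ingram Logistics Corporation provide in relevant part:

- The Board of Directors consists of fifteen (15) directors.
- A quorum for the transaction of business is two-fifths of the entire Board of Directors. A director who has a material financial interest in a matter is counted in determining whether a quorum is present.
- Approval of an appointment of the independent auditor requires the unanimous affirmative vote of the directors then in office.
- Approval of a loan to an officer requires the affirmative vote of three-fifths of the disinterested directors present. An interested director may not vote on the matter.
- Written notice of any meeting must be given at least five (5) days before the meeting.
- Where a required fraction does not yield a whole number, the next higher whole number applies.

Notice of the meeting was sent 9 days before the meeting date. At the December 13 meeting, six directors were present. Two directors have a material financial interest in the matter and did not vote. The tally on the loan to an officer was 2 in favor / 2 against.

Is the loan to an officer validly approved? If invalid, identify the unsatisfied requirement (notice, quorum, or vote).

Notice: 9 days given; 5 required (9 ≥ 5). Satisfied.
Quorum: 6 present (interested directors count toward quorum); quorum is 6. Satisfied.
Vote: the loan to an officer requires three-fifths of the disinterested directors present (6 − 2 = 4). 3/5 of 4 = 2.40, rounded up to 3, so 3 affirmative votes are needed; 2 voted in favor. Not satisfied.

Invalid — vote requirement not satisfied.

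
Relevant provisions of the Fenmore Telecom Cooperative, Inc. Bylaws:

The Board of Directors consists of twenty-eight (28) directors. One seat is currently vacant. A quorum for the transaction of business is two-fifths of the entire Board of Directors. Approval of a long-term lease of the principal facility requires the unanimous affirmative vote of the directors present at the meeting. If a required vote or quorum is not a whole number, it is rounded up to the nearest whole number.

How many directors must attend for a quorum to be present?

12

2/5 of 28 = 11.20, rounded up to 12.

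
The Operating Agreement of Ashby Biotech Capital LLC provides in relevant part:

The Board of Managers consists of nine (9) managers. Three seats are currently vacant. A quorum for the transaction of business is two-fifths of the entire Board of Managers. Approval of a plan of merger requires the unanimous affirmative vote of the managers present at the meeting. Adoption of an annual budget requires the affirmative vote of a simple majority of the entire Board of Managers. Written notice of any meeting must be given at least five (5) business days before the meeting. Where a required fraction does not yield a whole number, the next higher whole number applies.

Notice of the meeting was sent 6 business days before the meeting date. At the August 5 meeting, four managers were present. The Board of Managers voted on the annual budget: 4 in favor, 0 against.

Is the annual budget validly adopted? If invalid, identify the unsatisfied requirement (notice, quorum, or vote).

Invalid — vote requirement not satisfied.

Notice: 6 business days given; 5 required (6 ≥ 5). Satisfied.
Quorum: 4 present; quorum is 4. Satisfied.
Vote: the annual budget requires a majority of the entire Board of Managers (9). A majority of 9 is 5, so 5 affirmative votes are needed; 4 voted in favor. Not satisfied.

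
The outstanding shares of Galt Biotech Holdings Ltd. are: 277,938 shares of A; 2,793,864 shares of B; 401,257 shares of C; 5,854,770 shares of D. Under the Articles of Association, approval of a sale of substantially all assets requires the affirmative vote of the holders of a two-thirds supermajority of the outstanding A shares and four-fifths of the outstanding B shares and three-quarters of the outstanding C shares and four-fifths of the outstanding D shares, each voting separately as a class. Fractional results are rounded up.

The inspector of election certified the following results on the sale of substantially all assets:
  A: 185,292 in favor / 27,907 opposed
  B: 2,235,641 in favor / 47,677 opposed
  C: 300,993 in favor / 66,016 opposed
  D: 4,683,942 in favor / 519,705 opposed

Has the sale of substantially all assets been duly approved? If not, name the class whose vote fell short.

Approved — every class gave the required vote.

A: 2/3 of 277938 = 185292; 185,292 required, 185,292 in favor — approved.
B: 4/5 of 2793864 = 2235091.20, rounded up to 2235092; 2,235,092 required, 2,235,641 in favor — approved.
C: 3/4 of 401257 = 300942.75, rounded up to 300943; 300,943 required, 300,993 in favor — approved.
D: 4/5 of 5854770 = 4683816; 4,683,816 required, 4,683,942 in favor — approved.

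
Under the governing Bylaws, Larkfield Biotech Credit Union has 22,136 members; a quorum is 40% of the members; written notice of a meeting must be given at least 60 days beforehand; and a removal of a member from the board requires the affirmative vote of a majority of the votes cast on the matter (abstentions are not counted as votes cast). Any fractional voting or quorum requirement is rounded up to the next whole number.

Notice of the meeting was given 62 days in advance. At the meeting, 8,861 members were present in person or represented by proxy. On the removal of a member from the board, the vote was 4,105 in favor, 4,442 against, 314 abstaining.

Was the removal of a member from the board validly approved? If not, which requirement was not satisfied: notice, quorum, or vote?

Notice: 62 days given; 60 required. Satisfied.
Quorum: 40% of 22,136 = 8,854.40, rounded up to 8,855; 8,861 present. Satisfied.
Vote: requires a majority of the votes cast (8,861 − 314 abstaining = 8,547); a majority of 8547 is 4274, so 4,274 needed; 4,105 in favor. Not satisfied.

Invalid — vote requirement not satisfied.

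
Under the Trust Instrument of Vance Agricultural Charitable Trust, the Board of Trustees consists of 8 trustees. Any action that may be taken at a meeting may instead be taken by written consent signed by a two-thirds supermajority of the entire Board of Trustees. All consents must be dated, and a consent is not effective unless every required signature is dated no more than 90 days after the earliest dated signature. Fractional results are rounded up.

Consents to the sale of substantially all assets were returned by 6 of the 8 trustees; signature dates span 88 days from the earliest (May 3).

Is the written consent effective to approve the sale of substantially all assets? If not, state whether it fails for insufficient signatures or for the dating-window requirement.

Effective — both the signature and dating-window requirements are satisfied.

Signatures required: a two-thirds supermajority of 8 — 2/3 of 8 = 5.33, rounded up to 6, so 6 needed; 6 signed. Sufficient.
Dating window: the latest signature is 88 days after the earliest; the limit is 90 days. Within the window.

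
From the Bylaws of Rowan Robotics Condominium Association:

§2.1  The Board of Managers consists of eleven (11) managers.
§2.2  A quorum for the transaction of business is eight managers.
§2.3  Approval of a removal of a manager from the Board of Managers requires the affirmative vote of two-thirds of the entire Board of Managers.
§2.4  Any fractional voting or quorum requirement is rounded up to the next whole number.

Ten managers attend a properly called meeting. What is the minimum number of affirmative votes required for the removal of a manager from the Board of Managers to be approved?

8

The removal of a manager from the Board of Managers requires two-thirds of the entire Board of Managers (11).
2/3 of 11 = 7.33, rounded up to 8.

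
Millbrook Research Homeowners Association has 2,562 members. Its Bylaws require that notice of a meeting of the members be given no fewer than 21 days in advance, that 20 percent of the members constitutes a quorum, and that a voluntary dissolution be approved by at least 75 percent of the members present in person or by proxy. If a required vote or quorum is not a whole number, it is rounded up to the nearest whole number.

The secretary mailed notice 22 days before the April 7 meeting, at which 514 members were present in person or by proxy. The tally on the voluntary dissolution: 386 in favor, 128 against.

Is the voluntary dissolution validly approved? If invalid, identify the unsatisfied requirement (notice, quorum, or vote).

Valid — all requirements satisfied.

Notice: 22 days given; 21 required. Satisfied.
Quorum: 20% of 2,562 = 512.40, rounded up to 513; 514 present. Satisfied.
Vote: requires three-fourths of those present (514); 3/4 of 514 = 385.50, rounded up to 386, so 386 needed; 386 in favor. Satisfied.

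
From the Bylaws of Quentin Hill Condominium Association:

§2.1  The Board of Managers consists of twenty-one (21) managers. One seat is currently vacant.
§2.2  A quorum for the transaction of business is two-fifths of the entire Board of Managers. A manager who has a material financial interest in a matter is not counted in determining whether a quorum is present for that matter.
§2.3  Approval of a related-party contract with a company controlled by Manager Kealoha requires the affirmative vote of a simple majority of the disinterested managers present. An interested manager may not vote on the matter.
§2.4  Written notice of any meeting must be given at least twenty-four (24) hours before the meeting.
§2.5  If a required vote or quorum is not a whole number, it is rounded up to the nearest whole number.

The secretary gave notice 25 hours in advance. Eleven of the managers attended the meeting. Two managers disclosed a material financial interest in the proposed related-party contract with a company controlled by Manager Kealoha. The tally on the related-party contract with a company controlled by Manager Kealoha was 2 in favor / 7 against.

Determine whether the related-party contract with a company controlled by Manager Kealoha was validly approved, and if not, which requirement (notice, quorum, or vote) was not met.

Invalid — vote requirement not satisfied.

Notice: 25 hours given; 24 required (25 ≥ 24). Satisfied.
Quorum: 11 present, but the 2 interested managers do not count, leaving 9. Quorum is 9. Satisfied.
Vote: the related-party contract with a company controlled by Manager Kealoha requires a majority of the disinterested managers present (11 − 2 = 9). A majority of 9 is 5, so 5 affirmative votes are needed; 2 voted in favor. Not satisfied.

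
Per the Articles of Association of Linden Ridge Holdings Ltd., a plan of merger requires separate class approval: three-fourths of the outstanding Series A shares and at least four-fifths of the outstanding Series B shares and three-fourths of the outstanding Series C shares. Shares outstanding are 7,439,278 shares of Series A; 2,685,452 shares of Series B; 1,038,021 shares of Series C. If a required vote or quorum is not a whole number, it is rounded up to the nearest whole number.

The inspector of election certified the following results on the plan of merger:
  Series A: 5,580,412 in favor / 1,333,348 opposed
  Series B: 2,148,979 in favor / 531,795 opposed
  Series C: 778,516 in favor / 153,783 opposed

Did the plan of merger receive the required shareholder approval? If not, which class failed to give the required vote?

Series A: 3/4 of 7439278 = 5579458.50, rounded up to 5579459; 5,579,459 required, 5,580,412 in favor — approved.
Series B: 4/5 of 2685452 = 2148361.60, rounded up to 2148362; 2,148,362 required, 2,148,979 in favor — approved.
Series C: 3/4 of 1038021 = 778515.75, rounded up to 778516; 778,516 required, 778,516 in favor — approved.

Approved — every class gave the required vote.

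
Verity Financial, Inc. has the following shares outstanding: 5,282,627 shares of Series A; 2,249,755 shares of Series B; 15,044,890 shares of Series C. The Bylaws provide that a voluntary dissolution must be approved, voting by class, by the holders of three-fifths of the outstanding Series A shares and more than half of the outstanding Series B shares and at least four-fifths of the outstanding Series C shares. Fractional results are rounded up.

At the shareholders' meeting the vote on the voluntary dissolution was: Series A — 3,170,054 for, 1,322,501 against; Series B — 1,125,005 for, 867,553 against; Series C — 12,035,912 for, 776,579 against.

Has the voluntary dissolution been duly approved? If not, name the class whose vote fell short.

Series A: 3/5 of 5282627 = 3169576.20, rounded up to 3169577; 3,169,577 required, 3,170,054 in favor — approved.
Series B: a majority of 2249755 is 1124878; 1,124,878 required, 1,125,005 in favor — approved.
Series C: 4/5 of 15044890 = 12035912; 12,035,912 required, 12,035,912 in favor — approved.

Approved — every class gave the required vote.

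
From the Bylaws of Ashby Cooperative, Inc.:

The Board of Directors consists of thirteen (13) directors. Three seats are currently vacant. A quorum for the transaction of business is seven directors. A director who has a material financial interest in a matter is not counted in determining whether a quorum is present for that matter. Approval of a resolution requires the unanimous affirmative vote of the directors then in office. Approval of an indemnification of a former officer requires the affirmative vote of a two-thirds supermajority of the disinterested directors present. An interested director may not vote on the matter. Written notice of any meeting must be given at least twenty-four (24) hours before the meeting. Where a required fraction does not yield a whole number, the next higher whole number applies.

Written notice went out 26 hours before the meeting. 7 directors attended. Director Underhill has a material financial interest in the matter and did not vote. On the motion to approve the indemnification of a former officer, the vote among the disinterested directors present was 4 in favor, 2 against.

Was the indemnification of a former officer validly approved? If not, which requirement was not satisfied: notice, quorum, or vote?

Notice: 26 hours given; 24 required (26 ≥ 24). Satisfied.
Quorum: 7 present, but the 1 interested director does not count, leaving 6. Quorum is 7. Not satisfied.
Vote: the indemnification of a former officer requires two-thirds of the disinterested directors present (7 − 1 = 6). 2/3 of 6 = 4, so 4 affirmative votes are needed; 4 voted in favor. Satisfied. (Moot — without a quorum no business can be validly transacted.)

Invalid — quorum requirement not satisfied.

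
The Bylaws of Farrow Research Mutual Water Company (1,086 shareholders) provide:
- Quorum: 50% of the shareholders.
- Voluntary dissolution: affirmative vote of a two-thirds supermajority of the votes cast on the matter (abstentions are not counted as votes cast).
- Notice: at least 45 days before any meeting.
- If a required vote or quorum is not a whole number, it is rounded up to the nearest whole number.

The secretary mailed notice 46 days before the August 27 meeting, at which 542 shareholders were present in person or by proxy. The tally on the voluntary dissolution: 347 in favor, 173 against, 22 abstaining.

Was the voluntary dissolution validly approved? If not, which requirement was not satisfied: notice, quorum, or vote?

Notice: 46 days given; 45 required. Satisfied.
Quorum: 50% of 1,086 = 543; 542 present. Not satisfied.
Vote: requires two-thirds of the votes cast (542 − 22 abstaining = 520); 2/3 of 520 = 346.67, rounded up to 347, so 347 needed; 347 in favor. Satisfied.

Invalid — quorum requirement not satisfied.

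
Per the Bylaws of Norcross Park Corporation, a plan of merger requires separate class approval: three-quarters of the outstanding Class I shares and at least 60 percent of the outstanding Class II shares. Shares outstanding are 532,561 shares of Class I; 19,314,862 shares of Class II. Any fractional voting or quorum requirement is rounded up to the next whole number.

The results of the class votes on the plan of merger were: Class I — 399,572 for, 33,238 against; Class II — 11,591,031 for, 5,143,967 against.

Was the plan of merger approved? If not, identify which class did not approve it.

Approved — every class gave the required vote.

Class I: 3/4 of 532561 = 399420.75, rounded up to 399421; 399,421 required, 399,572 in favor — approved.
Class II: 3/5 of 19314862 = 11588917.20, rounded up to 11588918; 11,588,918 required, 11,591,031 in favor — approved.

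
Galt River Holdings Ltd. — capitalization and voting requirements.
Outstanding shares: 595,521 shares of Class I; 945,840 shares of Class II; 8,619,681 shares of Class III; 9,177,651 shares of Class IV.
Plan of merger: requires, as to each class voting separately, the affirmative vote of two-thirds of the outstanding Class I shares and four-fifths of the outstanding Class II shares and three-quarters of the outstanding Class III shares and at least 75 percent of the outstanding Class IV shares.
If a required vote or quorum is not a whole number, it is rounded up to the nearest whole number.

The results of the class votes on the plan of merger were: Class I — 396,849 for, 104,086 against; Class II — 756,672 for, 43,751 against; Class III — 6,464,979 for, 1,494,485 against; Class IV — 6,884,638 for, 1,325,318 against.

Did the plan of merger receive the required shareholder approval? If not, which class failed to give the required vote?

Class I: 2/3 of 595521 = 397014; 397,014 required, 396,849 in favor — not approved.
Class II: 4/5 of 945840 = 756672; 756,672 required, 756,672 in favor — approved.
Class III: 3/4 of 8619681 = 6464760.75, rounded up to 6464761; 6,464,761 required, 6,464,979 in favor — approved.
Class IV: 3/4 of 9177651 = 6883238.25, rounded up to 6883239; 6,883,239 required, 6,884,638 in favor — approved.

Not approved — the Class I shares did not give the required vote.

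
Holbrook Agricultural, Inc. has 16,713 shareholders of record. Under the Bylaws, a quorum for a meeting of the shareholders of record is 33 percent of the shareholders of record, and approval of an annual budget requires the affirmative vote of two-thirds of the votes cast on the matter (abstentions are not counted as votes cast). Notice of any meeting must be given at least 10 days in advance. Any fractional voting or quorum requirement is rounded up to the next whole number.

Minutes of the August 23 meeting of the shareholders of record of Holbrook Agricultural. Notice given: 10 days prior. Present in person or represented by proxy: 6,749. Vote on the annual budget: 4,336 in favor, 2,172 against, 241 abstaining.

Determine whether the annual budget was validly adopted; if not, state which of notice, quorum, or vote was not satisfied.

Notice: 10 days given; 10 required. Satisfied.
Quorum: 33% of 16,713 = 5,515.29, rounded up to 5,516; 6,749 present. Satisfied.
Vote: requires two-thirds of the votes cast (6,749 − 241 abstaining = 6,508); 2/3 of 6508 = 4338.67, rounded up to 4339, so 4,339 needed; 4,336 in favor. Not satisfied.

Invalid — vote requirement not satisfied.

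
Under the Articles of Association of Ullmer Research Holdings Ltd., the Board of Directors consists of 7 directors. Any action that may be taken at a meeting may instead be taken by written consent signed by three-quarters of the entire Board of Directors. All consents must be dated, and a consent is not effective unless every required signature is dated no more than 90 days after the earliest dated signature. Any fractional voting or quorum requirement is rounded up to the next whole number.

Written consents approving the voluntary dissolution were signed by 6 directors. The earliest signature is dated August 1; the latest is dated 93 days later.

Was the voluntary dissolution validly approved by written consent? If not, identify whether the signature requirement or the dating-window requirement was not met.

Signatures required: three-quarters of 7 — 3/4 of 7 = 5.25, rounded up to 6, so 6 needed; 6 signed. Sufficient.
Dating window: the latest signature is 93 days after the earliest; the limit is 90 days. Outside the window.

Not effective — dating-window requirement not satisfied.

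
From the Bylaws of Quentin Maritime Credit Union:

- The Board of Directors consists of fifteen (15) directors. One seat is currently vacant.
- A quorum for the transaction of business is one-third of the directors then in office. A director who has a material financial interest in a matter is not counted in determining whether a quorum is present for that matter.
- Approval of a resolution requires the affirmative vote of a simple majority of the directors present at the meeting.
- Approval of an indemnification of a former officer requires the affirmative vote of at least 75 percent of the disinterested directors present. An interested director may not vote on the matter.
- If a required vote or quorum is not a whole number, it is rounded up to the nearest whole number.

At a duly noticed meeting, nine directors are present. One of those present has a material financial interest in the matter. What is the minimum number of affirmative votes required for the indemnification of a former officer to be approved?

6

The indemnification of a former officer requires three-fourths of the disinterested directors present (9 − 1 = 8).
3/4 of 8 = 6.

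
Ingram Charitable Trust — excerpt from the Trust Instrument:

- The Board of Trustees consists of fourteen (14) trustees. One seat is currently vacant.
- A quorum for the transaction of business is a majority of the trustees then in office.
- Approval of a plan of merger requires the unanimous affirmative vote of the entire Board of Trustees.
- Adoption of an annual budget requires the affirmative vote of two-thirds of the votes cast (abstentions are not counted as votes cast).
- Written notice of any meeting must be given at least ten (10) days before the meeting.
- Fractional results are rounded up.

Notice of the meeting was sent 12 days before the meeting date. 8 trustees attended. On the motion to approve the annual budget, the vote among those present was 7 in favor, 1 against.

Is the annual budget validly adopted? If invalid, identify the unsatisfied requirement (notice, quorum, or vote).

Notice: 12 days given; 10 required (12 ≥ 10). Satisfied.
Quorum: 8 present; quorum is 7. Satisfied.
Vote: the annual budget requires two-thirds of the votes cast (8). 2/3 of 8 = 5.33, rounded up to 6, so 6 affirmative votes are needed; 7 voted in favor. Satisfied.

Valid — all requirements satisfied.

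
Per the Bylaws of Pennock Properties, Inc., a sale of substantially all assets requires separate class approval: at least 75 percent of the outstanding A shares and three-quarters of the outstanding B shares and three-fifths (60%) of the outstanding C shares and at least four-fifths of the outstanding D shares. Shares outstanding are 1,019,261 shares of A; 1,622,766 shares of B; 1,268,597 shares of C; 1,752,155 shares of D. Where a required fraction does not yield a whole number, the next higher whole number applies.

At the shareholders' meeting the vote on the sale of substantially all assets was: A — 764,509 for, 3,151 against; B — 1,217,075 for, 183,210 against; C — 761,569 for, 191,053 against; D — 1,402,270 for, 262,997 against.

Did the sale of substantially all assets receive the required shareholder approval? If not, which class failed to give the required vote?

A: 3/4 of 1019261 = 764445.75, rounded up to 764446; 764,446 required, 764,509 in favor — approved.
B: 3/4 of 1622766 = 1217074.50, rounded up to 1217075; 1,217,075 required, 1,217,075 in favor — approved.
C: 3/5 of 1268597 = 761158.20, rounded up to 761159; 761,159 required, 761,569 in favor — approved.
D: 4/5 of 1752155 = 1401724; 1,401,724 required, 1,402,270 in favor — approved.

Approved — every class gave the required vote.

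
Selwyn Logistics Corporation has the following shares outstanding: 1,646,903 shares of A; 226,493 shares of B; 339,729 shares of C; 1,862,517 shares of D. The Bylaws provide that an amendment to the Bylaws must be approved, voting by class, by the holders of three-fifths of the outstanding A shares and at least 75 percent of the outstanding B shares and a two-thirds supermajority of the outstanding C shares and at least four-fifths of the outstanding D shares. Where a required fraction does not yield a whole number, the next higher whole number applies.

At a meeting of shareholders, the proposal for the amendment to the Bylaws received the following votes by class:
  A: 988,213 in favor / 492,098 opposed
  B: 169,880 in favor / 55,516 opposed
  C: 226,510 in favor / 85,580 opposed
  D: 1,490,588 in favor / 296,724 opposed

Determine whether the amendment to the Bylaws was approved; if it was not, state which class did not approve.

A: 3/5 of 1646903 = 988141.80, rounded up to 988142; 988,142 required, 988,213 in favor — approved.
B: 3/4 of 226493 = 169869.75, rounded up to 169870; 169,870 required, 169,880 in favor — approved.
C: 2/3 of 339729 = 226486; 226,486 required, 226,510 in favor — approved.
D: 4/5 of 1862517 = 1490013.60, rounded up to 1490014; 1,490,014 required, 1,490,588 in favor — approved.

Approved — every class gave the required vote.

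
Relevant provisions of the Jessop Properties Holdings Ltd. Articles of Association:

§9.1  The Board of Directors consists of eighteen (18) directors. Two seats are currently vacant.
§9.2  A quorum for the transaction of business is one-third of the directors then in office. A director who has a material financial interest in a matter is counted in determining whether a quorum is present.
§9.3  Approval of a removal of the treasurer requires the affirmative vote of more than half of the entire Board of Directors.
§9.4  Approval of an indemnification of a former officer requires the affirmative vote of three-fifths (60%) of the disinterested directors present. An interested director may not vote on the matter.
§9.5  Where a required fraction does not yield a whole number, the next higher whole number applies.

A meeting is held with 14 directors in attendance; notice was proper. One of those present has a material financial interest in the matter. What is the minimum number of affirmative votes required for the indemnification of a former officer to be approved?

8

The indemnification of a former officer requires three-fifths of the disinterested directors present (14 − 1 = 13).
3/5 of 13 = 7.80, rounded up to 8.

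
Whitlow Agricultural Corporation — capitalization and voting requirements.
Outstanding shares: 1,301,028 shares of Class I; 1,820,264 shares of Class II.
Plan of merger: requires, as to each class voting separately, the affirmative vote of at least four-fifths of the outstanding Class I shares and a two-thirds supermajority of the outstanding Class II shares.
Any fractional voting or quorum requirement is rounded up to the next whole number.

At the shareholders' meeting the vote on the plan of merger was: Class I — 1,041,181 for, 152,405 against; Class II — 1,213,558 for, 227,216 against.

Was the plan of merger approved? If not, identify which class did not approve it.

Class I: 4/5 of 1301028 = 1040822.40, rounded up to 1040823; 1,040,823 required, 1,041,181 in favor — approved.
Class II: 2/3 of 1820264 = 1213509.33, rounded up to 1213510; 1,213,510 required, 1,213,558 in favor — approved.

Approved — every class gave the required vote.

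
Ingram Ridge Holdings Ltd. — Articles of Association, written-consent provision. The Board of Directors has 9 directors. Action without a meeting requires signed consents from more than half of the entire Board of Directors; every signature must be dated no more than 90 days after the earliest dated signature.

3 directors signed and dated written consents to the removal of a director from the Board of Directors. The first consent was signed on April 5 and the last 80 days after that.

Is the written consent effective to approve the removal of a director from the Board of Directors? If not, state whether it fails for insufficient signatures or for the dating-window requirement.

Signatures required: more than half of 9 — a majority of 9 is 5, so 5 needed; 3 signed. Insufficient.
Dating window: the latest signature is 80 days after the earliest; the limit is 90 days. Within the window.

Not effective — insufficient signatures.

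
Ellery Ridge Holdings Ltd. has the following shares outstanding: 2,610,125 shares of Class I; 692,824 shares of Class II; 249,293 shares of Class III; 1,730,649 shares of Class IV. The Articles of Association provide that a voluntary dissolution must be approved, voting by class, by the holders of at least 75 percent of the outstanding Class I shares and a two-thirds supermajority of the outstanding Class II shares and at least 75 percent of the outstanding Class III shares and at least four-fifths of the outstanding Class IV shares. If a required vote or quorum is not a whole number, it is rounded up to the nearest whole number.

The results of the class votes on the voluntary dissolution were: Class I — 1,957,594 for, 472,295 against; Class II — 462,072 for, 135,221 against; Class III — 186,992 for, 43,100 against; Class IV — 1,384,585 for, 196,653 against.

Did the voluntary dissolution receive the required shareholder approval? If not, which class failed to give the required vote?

Approved — every class gave the required vote.

Class I: 3/4 of 2610125 = 1957593.75, rounded up to 1957594; 1,957,594 required, 1,957,594 in favor — approved.
Class II: 2/3 of 692824 = 461882.67, rounded up to 461883; 461,883 required, 462,072 in favor — approved.
Class III: 3/4 of 249293 = 186969.75, rounded up to 186970; 186,970 required, 186,992 in favor — approved.
Class IV: 4/5 of 1730649 = 1384519.20, rounded up to 1384520; 1,384,520 required, 1,384,585 in favor — approved.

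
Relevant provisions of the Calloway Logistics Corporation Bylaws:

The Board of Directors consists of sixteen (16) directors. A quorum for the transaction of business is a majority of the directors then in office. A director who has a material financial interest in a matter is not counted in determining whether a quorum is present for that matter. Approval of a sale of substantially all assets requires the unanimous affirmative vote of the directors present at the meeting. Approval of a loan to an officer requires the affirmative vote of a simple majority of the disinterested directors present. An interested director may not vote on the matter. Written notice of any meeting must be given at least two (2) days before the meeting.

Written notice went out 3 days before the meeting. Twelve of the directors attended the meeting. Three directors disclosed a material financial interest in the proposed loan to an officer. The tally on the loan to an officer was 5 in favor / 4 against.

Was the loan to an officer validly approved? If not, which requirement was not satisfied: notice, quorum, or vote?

Notice: 3 days given; 2 required (3 ≥ 2). Satisfied.
Quorum: 12 present, but the 3 interested directors do not count, leaving 9. Quorum is 9. Satisfied.
Vote: the loan to an officer requires a majority of the disinterested directors present (12 − 3 = 9). A majority of 9 is 5, so 5 affirmative votes are needed; 5 voted in favor. Satisfied.

Valid — all requirements satisfied.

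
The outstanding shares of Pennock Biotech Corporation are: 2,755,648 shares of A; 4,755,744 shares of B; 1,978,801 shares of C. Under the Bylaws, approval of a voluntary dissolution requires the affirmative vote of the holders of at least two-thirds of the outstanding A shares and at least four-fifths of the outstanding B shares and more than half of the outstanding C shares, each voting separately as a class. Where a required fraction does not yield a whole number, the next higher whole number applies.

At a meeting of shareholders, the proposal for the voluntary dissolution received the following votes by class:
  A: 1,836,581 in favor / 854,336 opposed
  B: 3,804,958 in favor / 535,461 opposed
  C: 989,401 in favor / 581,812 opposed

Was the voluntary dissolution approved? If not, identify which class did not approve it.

Not approved — the A shares did not give the required vote.

A: 2/3 of 2755648 = 1837098.67, rounded up to 1837099; 1,837,099 required, 1,836,581 in favor — not approved.
B: 4/5 of 4755744 = 3804595.20, rounded up to 3804596; 3,804,596 required, 3,804,958 in favor — approved.
C: a majority of 1978801 is 989401; 989,401 required, 989,401 in favor — approved.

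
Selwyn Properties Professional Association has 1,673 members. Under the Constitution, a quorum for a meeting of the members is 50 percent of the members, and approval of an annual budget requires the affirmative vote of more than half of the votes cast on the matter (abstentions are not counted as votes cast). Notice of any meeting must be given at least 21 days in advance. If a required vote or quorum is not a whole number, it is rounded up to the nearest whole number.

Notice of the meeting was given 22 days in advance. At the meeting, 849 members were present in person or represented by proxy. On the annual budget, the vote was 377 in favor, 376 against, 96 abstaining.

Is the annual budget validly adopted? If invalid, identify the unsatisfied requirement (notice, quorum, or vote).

Valid — all requirements satisfied.

Notice: 22 days given; 21 required. Satisfied.
Quorum: 50% of 1,673 = 836.50, rounded up to 837; 849 present. Satisfied.
Vote: requires a majority of the votes cast (849 − 96 abstaining = 753); a majority of 753 is 377, so 377 needed; 377 in favor. Satisfied.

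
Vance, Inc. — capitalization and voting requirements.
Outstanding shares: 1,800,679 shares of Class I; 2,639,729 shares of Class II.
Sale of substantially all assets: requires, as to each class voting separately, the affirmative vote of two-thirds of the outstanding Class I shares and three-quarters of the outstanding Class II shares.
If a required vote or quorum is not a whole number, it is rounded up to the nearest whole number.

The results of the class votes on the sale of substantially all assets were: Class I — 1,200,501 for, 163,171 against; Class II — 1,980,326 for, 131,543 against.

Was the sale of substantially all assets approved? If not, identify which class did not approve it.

Approved — every class gave the required vote.

Class I: 2/3 of 1800679 = 1200452.67, rounded up to 1200453; 1,200,453 required, 1,200,501 in favor — approved.
Class II: 3/4 of 2639729 = 1979796.75, rounded up to 1979797; 1,979,797 required, 1,980,326 in favor — approved.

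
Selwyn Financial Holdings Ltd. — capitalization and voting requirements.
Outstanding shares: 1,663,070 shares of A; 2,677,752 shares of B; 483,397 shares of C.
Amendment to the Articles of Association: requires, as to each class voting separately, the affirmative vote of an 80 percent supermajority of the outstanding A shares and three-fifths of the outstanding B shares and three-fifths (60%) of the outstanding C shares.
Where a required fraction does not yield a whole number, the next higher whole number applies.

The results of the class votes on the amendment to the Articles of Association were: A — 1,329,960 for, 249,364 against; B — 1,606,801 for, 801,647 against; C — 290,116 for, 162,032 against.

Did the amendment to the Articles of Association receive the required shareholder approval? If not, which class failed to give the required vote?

Not approved — the A shares did not give the required vote.

A: 4/5 of 1663070 = 1330456; 1,330,456 required, 1,329,960 in favor — not approved.
B: 3/5 of 2677752 = 1606651.20, rounded up to 1606652; 1,606,652 required, 1,606,801 in favor — approved.
C: 3/5 of 483397 = 290038.20, rounded up to 290039; 290,039 required, 290,116 in favor — approved.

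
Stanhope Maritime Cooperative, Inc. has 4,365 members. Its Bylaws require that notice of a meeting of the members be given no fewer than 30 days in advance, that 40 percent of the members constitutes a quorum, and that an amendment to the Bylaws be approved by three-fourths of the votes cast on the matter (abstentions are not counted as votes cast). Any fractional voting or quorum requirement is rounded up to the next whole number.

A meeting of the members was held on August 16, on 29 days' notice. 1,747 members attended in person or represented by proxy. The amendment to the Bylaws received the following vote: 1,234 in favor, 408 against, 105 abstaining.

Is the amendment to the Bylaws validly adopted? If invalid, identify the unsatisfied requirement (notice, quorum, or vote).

Notice: 29 days given; 30 required. Not satisfied.
Quorum: 40% of 4,365 = 1,746; 1,747 present. Satisfied.
Vote: requires three-fourths of the votes cast (1,747 − 105 abstaining = 1,642); 3/4 of 1642 = 1231.50, rounded up to 1232, so 1,232 needed; 1,234 in favor. Satisfied.

Invalid — notice requirement not satisfied.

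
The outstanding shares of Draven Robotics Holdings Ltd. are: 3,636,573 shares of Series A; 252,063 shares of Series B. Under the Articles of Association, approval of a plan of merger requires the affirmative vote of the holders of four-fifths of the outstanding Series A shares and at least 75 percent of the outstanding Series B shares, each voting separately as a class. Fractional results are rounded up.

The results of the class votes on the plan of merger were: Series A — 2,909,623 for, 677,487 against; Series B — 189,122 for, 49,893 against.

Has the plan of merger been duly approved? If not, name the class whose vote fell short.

Approved — every class gave the required vote.

Series A: 4/5 of 3636573 = 2909258.40, rounded up to 2909259; 2,909,259 required, 2,909,623 in favor — approved.
Series B: 3/4 of 252063 = 189047.25, rounded up to 189048; 189,048 required, 189,122 in favor — approved.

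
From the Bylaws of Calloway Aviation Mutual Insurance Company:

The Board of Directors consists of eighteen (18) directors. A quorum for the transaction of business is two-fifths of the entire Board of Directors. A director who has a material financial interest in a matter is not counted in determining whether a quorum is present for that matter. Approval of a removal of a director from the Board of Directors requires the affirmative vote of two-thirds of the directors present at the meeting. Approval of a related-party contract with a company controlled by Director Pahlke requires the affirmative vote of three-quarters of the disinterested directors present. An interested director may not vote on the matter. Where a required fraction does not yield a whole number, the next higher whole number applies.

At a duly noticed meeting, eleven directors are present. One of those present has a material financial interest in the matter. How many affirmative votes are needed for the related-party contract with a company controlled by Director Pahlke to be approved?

8

The related-party contract with a company controlled by Director Pahlke requires three-fourths of the disinterested directors present (11 − 1 = 10).
3/4 of 10 = 7.50, rounded up to 8.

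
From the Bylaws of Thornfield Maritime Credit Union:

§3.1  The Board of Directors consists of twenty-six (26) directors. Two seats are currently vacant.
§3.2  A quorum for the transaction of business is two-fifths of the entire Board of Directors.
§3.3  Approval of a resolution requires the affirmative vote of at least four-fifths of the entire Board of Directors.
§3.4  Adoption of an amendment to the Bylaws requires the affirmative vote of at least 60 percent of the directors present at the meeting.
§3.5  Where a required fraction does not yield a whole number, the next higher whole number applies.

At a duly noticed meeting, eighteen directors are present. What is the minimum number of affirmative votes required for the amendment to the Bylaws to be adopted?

11

The amendment to the Bylaws requires three-fifths of the directors present (18).
3/5 of 18 = 10.80, rounded up to 11.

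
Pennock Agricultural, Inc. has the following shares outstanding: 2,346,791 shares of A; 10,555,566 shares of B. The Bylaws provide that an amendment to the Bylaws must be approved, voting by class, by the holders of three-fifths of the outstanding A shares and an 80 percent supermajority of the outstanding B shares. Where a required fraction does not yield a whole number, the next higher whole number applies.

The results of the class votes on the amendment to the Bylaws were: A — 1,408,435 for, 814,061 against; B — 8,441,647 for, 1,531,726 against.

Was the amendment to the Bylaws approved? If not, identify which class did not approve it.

A: 3/5 of 2346791 = 1408074.60, rounded up to 1408075; 1,408,075 required, 1,408,435 in favor — approved.
B: 4/5 of 10555566 = 8444452.80, rounded up to 8444453; 8,444,453 required, 8,441,647 in favor — not approved.

Not approved — the B shares did not give the required vote.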